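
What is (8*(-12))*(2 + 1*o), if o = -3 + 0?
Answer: 96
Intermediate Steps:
o = -3
(8*(-12))*(2 + 1*o) = (8*(-12))*(2 + 1*(-3)) = -96*(2 - 3) = -96*(-1) = 96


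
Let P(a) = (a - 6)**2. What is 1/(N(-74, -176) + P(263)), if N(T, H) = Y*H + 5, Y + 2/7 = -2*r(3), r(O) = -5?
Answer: 7/450410 ≈ 1.5541e-5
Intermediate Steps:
P(a) = (-6 + a)**2
Y = 68/7 (Y = -2/7 - 2*(-5) = -2/7 + 10 = 68/7 ≈ 9.7143)
N(T, H) = 5 + 68*H/7 (N(T, H) = 68*H/7 + 5 = 5 + 68*H/7)
1/(N(-74, -176) + P(263)) = 1/((5 + (68/7)*(-176)) + (-6 + 263)**2) = 1/((5 - 11968/7) + 257**2) = 1/(-11933/7 + 66049) = 1/(450410/7) = 7/450410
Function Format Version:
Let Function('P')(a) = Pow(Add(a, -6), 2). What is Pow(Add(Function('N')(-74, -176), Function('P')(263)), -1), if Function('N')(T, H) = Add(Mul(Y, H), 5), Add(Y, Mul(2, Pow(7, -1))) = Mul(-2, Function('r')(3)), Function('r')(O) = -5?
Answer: Rational(7, 450410) ≈ 1.5541e-5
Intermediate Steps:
Function('P')(a) = Pow(Add(-6, a), 2)
Y = Rational(68, 7) (Y = Add(Rational(-2, 7), Mul(-2, -5)) = Add(Rational(-2, 7), 10) = Rational(68, 7) ≈ 9.7143)
Function('N')(T, H) = Add(5, Mul(Rational(68, 7), H)) (Function('N')(T, H) = Add(Mul(Rational(68, 7), H), 5) = Add(5, Mul(Rational(68, 7), H)))
Pow(Add(Function('N')(-74, -176), Function('P')(263)), -1) = Pow(Add(Add(5, Mul(Rational(68, 7), -176)), Pow(Add(-6, 263), 2)), -1) = Pow(Add(Add(5, Rational(-11968, 7)), Pow(257, 2)), -1) = Pow(Add(Rational(-11933, 7), 66049), -1) = Pow(Rational(450410, 7), -1) = Rational(7, 450410)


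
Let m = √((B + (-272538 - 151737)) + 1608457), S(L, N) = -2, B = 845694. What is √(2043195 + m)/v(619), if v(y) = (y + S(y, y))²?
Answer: √(2043195 + 2*√507469)/380689 ≈ 0.0037561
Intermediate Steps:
m = 2*√507469 (m = √((845694 + (-272538 - 151737)) + 1608457) = √((845694 - 424275) + 1608457) = √(421419 + 1608457) = √2029876 = 2*√507469 ≈ 1424.7)
v(y) = (-2 + y)² (v(y) = (y - 2)² = (-2 + y)²)
√(2043195 + m)/v(619) = √(2043195 + 2*√507469)/((-2 + 619)²) = √(2043195 + 2*√507469)/(617²) = √(2043195 + 2*√507469)/380689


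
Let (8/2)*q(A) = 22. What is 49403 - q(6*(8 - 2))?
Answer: 98795/2 ≈ 49398.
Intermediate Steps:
q(A) = 11/2 (q(A) = (¼)*22 = 11/2)
49403 - q(6*(8 - 2)) = 49403 - 1*11/2 = 49403 - 11/2 = 98795/2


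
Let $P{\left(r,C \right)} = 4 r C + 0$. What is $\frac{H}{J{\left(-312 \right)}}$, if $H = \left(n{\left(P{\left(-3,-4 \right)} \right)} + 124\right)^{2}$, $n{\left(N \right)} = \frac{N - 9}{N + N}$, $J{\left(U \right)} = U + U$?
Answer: $- \frac{5282787}{212992} \approx -24.803$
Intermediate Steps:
$J{\left(U \right)} = 2 U$
$P{\left(r,C \right)} = 4 C r$ ($P{\left(r,C \right)} = 4 C r + 0 = 4 C r$)
$n{\left(N \right)} = \frac{-9 + N}{2 N}$
$H = \frac{15848361}{1024}$ ($H = \left(\frac{-9 + 4 \left(-4\right) \left(-3\right)}{2 \cdot 4 \left(-4\right) \left(-3\right)} + 124\right)^{2} = \left(\frac{-9 + 48}{2 \cdot 48} + 124\right)^{2} = \left(\frac{1}{2} \cdot \frac{1}{48} \cdot 39 + 124\right)^{2} = \left(\frac{13}{32} + 124\right)^{2} = \left(\frac{3981}{32}\right)^{2} = \frac{15848361}{1024} \approx 15477.0$)
$\frac{H}{J{\left(-312 \right)}} = \frac{15848361}{1024 \cdot 2 \left(-312\right)} = \frac{15848361}{1024 \left(-624\right)} = \frac{15848361}{1024} \left(- \frac{1}{624}\right) = - \frac{5282787}{212992}$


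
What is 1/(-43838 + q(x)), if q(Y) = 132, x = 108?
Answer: -1/43706 ≈ -2.2880e-5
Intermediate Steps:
1/(-43838 + q(x)) = 1/(-43838 + 132) = 1/(-43706) = -1/43706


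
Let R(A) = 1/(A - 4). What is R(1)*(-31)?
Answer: 31/3 ≈ 10.333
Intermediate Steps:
R(A) = 1/(-4 + A)
R(1)*(-31) = -31/(-4 + 1) = -31/(-3) = -⅓*(-31) = 31/3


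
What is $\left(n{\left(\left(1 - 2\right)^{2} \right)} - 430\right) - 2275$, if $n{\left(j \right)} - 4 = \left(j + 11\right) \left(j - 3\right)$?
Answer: $-2725$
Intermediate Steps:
$n{\left(j \right)} = 4 + \left(-3 + j\right) \left(11 + j\right)$ ($n{\left(j \right)} = 4 + \left(j + 11\right) \left(j - 3\right) = 4 + \left(11 + j\right) \left(-3 + j\right) = 4 + \left(-3 + j\right) \left(11 + j\right)$)
$\left(n{\left(\left(1 - 2\right)^{2} \right)} - 430\right) - 2275 = \left(\left(-29 + \left(\left(1 - 2\right)^{2}\right)^{2} + 8 \left(1 - 2\right)^{2}\right) - 430\right) - 2275 = \left(\left(-29 + \left(\left(-1\right)^{2}\right)^{2} + 8 \left(-1\right)^{2}\right) - 430\right) - 2275 = \left(\left(-29 + 1^{2} + 8 \cdot 1\right) - 430\right) - 2275 = \left(\left(-29 + 1 + 8\right) - 430\right) - 2275 = \left(-20 - 430\right) - 2275 = -450 - 2275 = -2725$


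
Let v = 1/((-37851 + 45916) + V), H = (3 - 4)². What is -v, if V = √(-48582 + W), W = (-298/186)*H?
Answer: -150009/1210726240 + I*√16807983/1210726240 ≈ -0.0001239 + 3.3862e-6*I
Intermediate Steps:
H = 1 (H = (-1)² = 1)
W = -149/93 (W = -298/186*1 = -298*1/186*1 = -149/93*1 = -149/93 ≈ -1.6021)
V = 5*I*√16807983/93 (V = √(-48582 - 149/93) = √(-4518275/93) = 5*I*√16807983/93 ≈ 220.42*I)
v = 1/(8065 + 5*I*√16807983/93) (v = 1/((-37851 + 45916) + 5*I*√16807983/93) = 1/(8065 + 5*I*√16807983/93) ≈ 0.0001239 - 3.386e-6*I)
-v = -(150009/1210726240 - I*√16807983/1210726240) = -150009/1210726240 + I*√16807983/1210726240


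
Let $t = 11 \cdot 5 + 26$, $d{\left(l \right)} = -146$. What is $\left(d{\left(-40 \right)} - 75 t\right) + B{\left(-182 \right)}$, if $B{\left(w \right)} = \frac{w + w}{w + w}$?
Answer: $-6220$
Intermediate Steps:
$t = 81$ ($t = 55 + 26 = 81$)
$B{\left(w \right)} = 1$ ($B{\left(w \right)} = \frac{2 w}{2 w} = 2 w \frac{1}{2 w} = 1$)
$\left(d{\left(-40 \right)} - 75 t\right) + B{\left(-182 \right)} = \left(-146 - 6075\right) + 1 = -6221 + 1 = -6220$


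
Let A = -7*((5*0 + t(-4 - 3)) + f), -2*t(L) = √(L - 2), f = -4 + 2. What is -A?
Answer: -14 - 21*I/2 ≈ -14.0 - 10.5*I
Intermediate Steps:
f = -2
t(L) = -√(-2 + L)/2 (t(L) = -√(L - 2)/2 = -√(-2 + L)/2)
A = 14 + 21*I/2 (A = -7*((5*0 - √(-2 + (-4 - 3))/2) - 2) = -7*((0 - √(-2 - 7)/2) - 2) = -7*((0 - 3*I/2) - 2) = -7*(-3*I/2 - 2) = -7*(-2 - 3*I/2) = 14 + 21*I/2 ≈ 14.0 + 10.5*I)
-A = -(14 + 21*I/2) = -14 - 21*I/2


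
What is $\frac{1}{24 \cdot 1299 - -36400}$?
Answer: $\frac{1}{67576} \approx 1.4798 \cdot 10^{-5}$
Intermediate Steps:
$\frac{1}{24 \cdot 1299 - -36400} = \frac{1}{31176 + 36400} = \frac{1}{67576}$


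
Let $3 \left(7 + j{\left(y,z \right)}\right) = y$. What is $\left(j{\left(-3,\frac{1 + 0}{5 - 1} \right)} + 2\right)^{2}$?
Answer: $36$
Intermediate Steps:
$j{\left(y,z \right)} = -7 + \frac{y}{3}$
$\left(j{\left(-3,\frac{1 + 0}{5 - 1} \right)} + 2\right)^{2} = \left(\left(-7 + \frac{1}{3} \left(-3\right)\right) + 2\right)^{2} = \left(\left(-7 - 1\right) + 2\right)^{2} = \left(-8 + 2\right)^{2} = \left(-6\right)^{2} = 36$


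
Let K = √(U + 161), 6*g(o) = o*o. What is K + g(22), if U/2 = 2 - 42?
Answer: 269/3 ≈ 89.667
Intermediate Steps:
g(o) = o²/6 (g(o) = (o*o)/6 = o²/6)
U = -80 (U = 2*(2 - 42) = 2*(-40) = -80)
K = 9 (K = √(-80 + 161) = √81 = 9)
K + g(22) = 9 + (⅙)*22² = 9 + (⅙)*484 = 9 + 242/3 = 269/3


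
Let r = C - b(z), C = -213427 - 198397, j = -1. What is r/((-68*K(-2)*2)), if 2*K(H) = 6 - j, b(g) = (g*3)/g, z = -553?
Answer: 411827/476 ≈ 865.18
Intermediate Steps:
b(g) = 3 (b(g) = (3*g)/g = 3)
C = -411824
K(H) = 7/2 (K(H) = (6 - 1*(-1))/2 = (6 + 1)/2 = (1/2)*7 = 7/2)
r = -411827 (r = -411824 - 1*3 = -411824 - 3 = -411827)
r/((-68*K(-2)*2)) = -411827/(-68*7/2*2) = -411827/((-238*2)) = -411827/(-476) = -411827*(-1/476) = 411827/476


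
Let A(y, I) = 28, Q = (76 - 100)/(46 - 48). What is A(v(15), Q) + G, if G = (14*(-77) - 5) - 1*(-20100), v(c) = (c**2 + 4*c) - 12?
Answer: 19045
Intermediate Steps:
v(c) = -12 + c**2 + 4*c
Q = 12 (Q = -24/(-2) = -24*(-1/2) = 12)
G = 19017 (G = (-1078 - 5) + 20100 = -1083 + 20100 = 19017)
A(v(15), Q) + G = 28 + 19017 = 19045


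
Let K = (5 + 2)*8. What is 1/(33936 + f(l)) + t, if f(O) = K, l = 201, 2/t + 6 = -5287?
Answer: -62691/179919656 ≈ -0.00034844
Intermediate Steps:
t = -2/5293 (t = 2/(-6 - 5287) = 2/(-5293) = 2*(-1/5293) = -2/5293 ≈ -0.00037786)
K = 56 (K = 7*8 = 56)
f(O) = 56
1/(33936 + f(l)) + t = 1/(33936 + 56) - 2/5293 = 1/33992 - 2/5293 = -62691/179919656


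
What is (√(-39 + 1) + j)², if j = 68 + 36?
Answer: (104 + I*√38)² ≈ 10778.0 + 1282.2*I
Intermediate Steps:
j = 104
(√(-39 + 1) + j)² = (√(-39 + 1) + 104)² = (√(-38) + 104)² = (I*√38 + 104)² = (104 + I*√38)²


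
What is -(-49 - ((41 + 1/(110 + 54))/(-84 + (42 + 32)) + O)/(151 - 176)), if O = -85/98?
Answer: 3953609/80360 ≈ 49.199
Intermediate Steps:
O = -85/98 (O = -85*1/98 = -85/98 ≈ -0.86735)
-(-49 - ((41 + 1/(110 + 54))/(-84 + (42 + 32)) + O)/(151 - 176)) = -(-49 - ((41 + 1/(110 + 54))/(-84 + (42 + 32)) - 85/98)/(151 - 176)) = -(-49 - ((41 + 1/164)/(-84 + 74) - 85/98)/(-25)) = -(-49 - ((41 + 1/164)/(-10) - 85/98)*(-1)/25) = -(-49 - ((6725/164)*(-⅒) - 85/98)*(-1)/25) = -(-49 - (-1345/328 - 85/98)*(-1)/25) = -(-49 - (-79845)*(-1)/(16072*25)) = -(-49 - 1*15969/80360) = -(-49 - 15969/80360) = -1*(-3953609/80360) = 3953609/80360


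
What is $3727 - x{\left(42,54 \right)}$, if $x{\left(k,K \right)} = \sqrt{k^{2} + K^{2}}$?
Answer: $3727 - 6 \sqrt{130} \approx 3658.6$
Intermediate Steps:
$x{\left(k,K \right)} = \sqrt{K^{2} + k^{2}}$
$3727 - x{\left(42,54 \right)} = 3727 - \sqrt{54^{2} + 42^{2}} = 3727 - \sqrt{2916 + 1764} = 3727 - \sqrt{4680} = 3727 - 6 \sqrt{130}$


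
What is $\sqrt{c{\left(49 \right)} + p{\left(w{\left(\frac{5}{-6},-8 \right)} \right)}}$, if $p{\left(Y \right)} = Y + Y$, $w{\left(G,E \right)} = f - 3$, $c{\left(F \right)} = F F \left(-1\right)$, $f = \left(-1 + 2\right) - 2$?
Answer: $i \sqrt{2409} \approx 49.082 i$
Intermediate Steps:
$f = -1$ ($f = 1 - 2 = -1$)
$c{\left(F \right)} = - F^{2}$ ($c{\left(F \right)} = F^{2} \left(-1\right) = - F^{2}$)
$w{\left(G,E \right)} = -4$ ($w{\left(G,E \right)} = -1 - 3 = -4$)
$p{\left(Y \right)} = 2 Y$
$\sqrt{c{\left(49 \right)} + p{\left(w{\left(\frac{5}{-6},-8 \right)} \right)}} = \sqrt{- 49^{2} + 2 \left(-4\right)} = \sqrt{\left(-1\right) 2401 - 8} = \sqrt{-2401 - 8} = \sqrt{-2409} = i \sqrt{2409}$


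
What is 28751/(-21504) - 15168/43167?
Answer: -522422363/309421056 ≈ -1.6884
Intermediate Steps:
28751/(-21504) - 15168/43167 = 28751*(-1/21504) - 15168*1/43167 = -28751/21504 - 5056/14389 = -522422363/309421056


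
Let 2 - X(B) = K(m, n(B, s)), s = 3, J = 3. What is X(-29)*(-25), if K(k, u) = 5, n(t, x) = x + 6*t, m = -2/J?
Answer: 75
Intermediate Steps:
m = -⅔ (m = -2/3 = -2*⅓ = -⅔ ≈ -0.66667)
X(B) = -3 (X(B) = 2 - 1*5 = 2 - 5 = -3)
X(-29)*(-25) = -3*(-25) = 75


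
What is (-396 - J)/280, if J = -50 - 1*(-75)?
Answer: -421/280 ≈ -1.5036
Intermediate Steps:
J = 25 (J = -50 + 75 = 25)
(-396 - J)/280 = (-396 - 1*25)/280 = (-396 - 25)*(1/280) = -421*1/280 = -421/280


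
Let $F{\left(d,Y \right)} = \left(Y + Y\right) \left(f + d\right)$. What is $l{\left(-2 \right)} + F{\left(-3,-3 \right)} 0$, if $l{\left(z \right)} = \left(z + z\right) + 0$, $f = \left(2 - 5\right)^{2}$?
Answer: $-4$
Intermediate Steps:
$f = 9$ ($f = \left(-3\right)^{2} = 9$)
$F{\left(d,Y \right)} = 2 Y \left(9 + d\right)$ ($F{\left(d,Y \right)} = \left(Y + Y\right) \left(9 + d\right) = 2 Y \left(9 + d\right)$)
$l{\left(z \right)} = 2 z$ ($l{\left(z \right)} = 2 z + 0 = 2 z$)
$l{\left(-2 \right)} + F{\left(-3,-3 \right)} 0 = 2 \left(-2\right) + 2 \left(-3\right) \left(9 - 3\right) 0 = -4 + 2 \left(-3\right) 6 \cdot 0 = -4 - 0 = -4 + 0 = -4$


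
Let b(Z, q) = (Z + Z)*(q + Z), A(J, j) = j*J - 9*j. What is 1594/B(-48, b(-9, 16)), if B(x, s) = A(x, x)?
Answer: 797/1368 ≈ 0.58260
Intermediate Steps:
A(J, j) = -9*j + J*j (A(J, j) = J*j - 9*j = -9*j + J*j)
b(Z, q) = 2*Z*(Z + q) (b(Z, q) = (2*Z)*(Z + q) = 2*Z*(Z + q))
B(x, s) = x*(-9 + x)
1594/B(-48, b(-9, 16)) = 1594/((-48*(-9 - 48))) = 1594/((-48*(-57))) = 1594/2736 = 1594*(1/2736) = 797/1368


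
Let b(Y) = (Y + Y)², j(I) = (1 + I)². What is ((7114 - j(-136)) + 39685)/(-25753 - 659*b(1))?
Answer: -28574/28389 ≈ -1.0065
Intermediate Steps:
b(Y) = 4*Y² (b(Y) = (2*Y)² = 4*Y²)
((7114 - j(-136)) + 39685)/(-25753 - 659*b(1)) = ((7114 - (1 - 136)²) + 39685)/(-25753 - 2636*1²) = ((7114 - 1*(-135)²) + 39685)/(-25753 - 2636) = ((7114 - 1*18225) + 39685)/(-25753 - 659*4) = ((7114 - 18225) + 39685)/(-25753 - 2636) = (-11111 + 39685)/(-28389) = 28574*(-1/28389) = -28574/28389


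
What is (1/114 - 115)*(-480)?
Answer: 1048720/19 ≈ 55196.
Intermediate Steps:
(1/114 - 115)*(-480) = -13109/114*(-480) = 1048720/19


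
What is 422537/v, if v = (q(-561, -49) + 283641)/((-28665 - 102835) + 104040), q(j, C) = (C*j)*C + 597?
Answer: 11602866020/1062723 ≈ 10918.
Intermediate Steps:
q(j, C) = 597 + j*C**2 (q(j, C) = j*C**2 + 597 = 597 + j*C**2)
v = 1062723/27460 (v = ((597 - 561*(-49)**2) + 283641)/((-28665 - 102835) + 104040) = ((597 - 561*2401) + 283641)/(-131500 + 104040) = ((597 - 1346961) + 283641)/(-27460) = (-1346364 + 283641)*(-1/27460) = -1062723*(-1/27460) = 1062723/27460 ≈ 38.701)
422537/v = 422537/(1062723/27460) = 422537*(27460/1062723) = 11602866020/1062723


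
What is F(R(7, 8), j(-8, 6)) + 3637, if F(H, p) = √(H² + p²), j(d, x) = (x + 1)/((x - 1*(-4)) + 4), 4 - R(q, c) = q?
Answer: 3637 + √37/2 ≈ 3640.0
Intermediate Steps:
R(q, c) = 4 - q
j(d, x) = (1 + x)/(8 + x) (j(d, x) = (1 + x)/((x + 4) + 4) = (1 + x)/((4 + x) + 4) = (1 + x)/(8 + x))
F(R(7, 8), j(-8, 6)) + 3637 = √((4 - 1*7)² + ((1 + 6)/(8 + 6))²) + 3637 = √((4 - 7)² + (7/14)²) + 3637 = √((-3)² + ((1/14)*7)²) + 3637 = √(9 + (½)²) + 3637 = √(9 + ¼) + 3637 = √(37/4) + 3637 = √37/2 + 3637 = 3637 + √37/2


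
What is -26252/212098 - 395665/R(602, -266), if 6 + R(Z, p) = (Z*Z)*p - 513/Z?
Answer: -736474505245908/6154286625609197 ≈ -0.11967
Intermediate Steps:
R(Z, p) = -6 - 513/Z + p*Z² (R(Z, p) = -6 + ((Z*Z)*p - 513/Z) = -6 + (Z²*p - 513/Z) = -6 + (p*Z² - 513/Z) = -6 + (-513/Z + p*Z²) = -6 - 513/Z + p*Z²)
-26252/212098 - 395665/R(602, -266) = -26252/212098 - 395665/(-6 - 513/602 - 266*602²) = -26252*1/212098 - 395665/(-6 - 513*1/602 - 266*362404) = -13126/106049 - 395665/(-6 - 513/602 - 96399464) = -13126/106049 - 395665/(-58032481453/602) = -13126/106049 - 395665*(-602/58032481453) = -13126/106049 + 238190330/58032481453 = -736474505245908/6154286625609197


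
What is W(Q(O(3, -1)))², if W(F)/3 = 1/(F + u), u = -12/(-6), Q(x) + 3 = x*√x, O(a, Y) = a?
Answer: 9/(-1 + 3*√3)² ≈ 0.51114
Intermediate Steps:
Q(x) = -3 + x^(3/2) (Q(x) = -3 + x*√x = -3 + x^(3/2))
u = 2 (u = -12*(-⅙) = 2)
W(F) = 3/(2 + F) (W(F) = 3/(F + 2) = 3/(2 + F))
W(Q(O(3, -1)))² = (3/(2 + (-3 + 3^(3/2))))² = (3/(2 + (-3 + 3*√3)))² = (3/(-1 + 3*√3))² = 9/(-1 + 3*√3)²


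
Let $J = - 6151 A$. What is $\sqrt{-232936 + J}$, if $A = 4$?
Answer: $2 i \sqrt{64385} \approx 507.48 i$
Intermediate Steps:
$J = -24604$ ($J = \left(-6151\right) 4 = -24604$)
$\sqrt{-232936 + J} = \sqrt{-232936 - 24604} = \sqrt{-257540} = 2 i \sqrt{64385}$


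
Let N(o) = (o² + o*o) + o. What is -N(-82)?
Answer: -13366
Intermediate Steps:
N(o) = o + 2*o² (N(o) = (o² + o²) + o = 2*o² + o = o + 2*o²)
-N(-82) = -(-82)*(1 + 2*(-82)) = -(-82)*(1 - 164) = -(-82)*(-163) = -1*13366 = -13366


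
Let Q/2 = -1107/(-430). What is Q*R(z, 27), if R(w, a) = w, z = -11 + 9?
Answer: -2214/215 ≈ -10.298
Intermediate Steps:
z = -2
Q = 1107/215 (Q = 2*(-1107/(-430)) = 2*(-1107*(-1/430)) = 2*(1107/430) = 1107/215 ≈ 5.1488)
Q*R(z, 27) = (1107/215)*(-2) = -2214/215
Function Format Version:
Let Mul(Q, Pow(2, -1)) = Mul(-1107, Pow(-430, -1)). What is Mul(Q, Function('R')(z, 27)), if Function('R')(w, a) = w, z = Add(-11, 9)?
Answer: Rational(-2214, 215) ≈ -10.298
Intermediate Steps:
z = -2
Q = Rational(1107, 215) (Q = Mul(2, Mul(-1107, Pow(-430, -1))) = Mul(2, Mul(-1107, Rational(-1, 430))) = Mul(2, Rational(1107, 430)) = Rational(1107, 215) ≈ 5.1488)
Mul(Q, Function('R')(z, 27)) = Mul(Rational(1107, 215), -2) = Rational(-2214, 215)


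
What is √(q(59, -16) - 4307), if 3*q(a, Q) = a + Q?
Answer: I*√38634/3 ≈ 65.518*I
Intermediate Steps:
q(a, Q) = Q/3 + a/3 (q(a, Q) = (a + Q)/3 = (Q + a)/3 = Q/3 + a/3)
√(q(59, -16) - 4307) = √(((⅓)*(-16) + (⅓)*59) - 4307) = √((-16/3 + 59/3) - 4307) = √(43/3 - 4307) = √(-12878/3) = I*√38634/3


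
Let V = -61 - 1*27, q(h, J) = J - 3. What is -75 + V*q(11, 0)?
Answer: 189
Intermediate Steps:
q(h, J) = -3 + J
V = -88 (V = -61 - 27 = -88)
-75 + V*q(11, 0) = -75 - 88*(-3 + 0) = -75 - 88*(-3) = -75 + 264 = 189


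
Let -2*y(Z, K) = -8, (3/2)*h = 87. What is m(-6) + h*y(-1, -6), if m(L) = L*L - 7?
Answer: 261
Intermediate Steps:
h = 58 (h = (⅔)*87 = 58)
y(Z, K) = 4 (y(Z, K) = -½*(-8) = 4)
m(L) = -7 + L² (m(L) = L² - 7 = -7 + L²)
m(-6) + h*y(-1, -6) = (-7 + (-6)²) + 58*4 = (-7 + 36) + 232 = 29 + 232 = 261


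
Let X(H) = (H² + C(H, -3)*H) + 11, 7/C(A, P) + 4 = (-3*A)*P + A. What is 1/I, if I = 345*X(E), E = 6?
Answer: 4/65895 ≈ 6.0703e-5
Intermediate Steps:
C(A, P) = 7/(-4 + A - 3*A*P) (C(A, P) = 7/(-4 + ((-3*A)*P + A)) = 7/(-4 + (-3*A*P + A)) = 7/(-4 + (A - 3*A*P)) = 7/(-4 + A - 3*A*P))
X(H) = 11 + H² - 7*H/(4 - 10*H) (X(H) = (H² + (-7/(4 - H + 3*H*(-3)))*H) + 11 = (H² + (-7/(4 - H - 9*H))*H) + 11 = (H² + (-7/(4 - 10*H))*H) + 11 = (H² - 7*H/(4 - 10*H)) + 11 = 11 + H² - 7*H/(4 - 10*H))
I = 65895/4 (I = 345*((-7*6 + 2*(2 - 5*6)*(11 + 6²))/(2*(2 - 5*6))) = 345*((-42 + 2*(2 - 30)*(11 + 36))/(2*(2 - 30))) = 345*((½)*(-42 + 2*(-28)*47)/(-28)) = 345*((½)*(-1/28)*(-42 - 2632)) = 345*((½)*(-1/28)*(-2674)) = 345*(191/4) = 65895/4 ≈ 16474.)
1/I = 1/(65895/4) = 4/65895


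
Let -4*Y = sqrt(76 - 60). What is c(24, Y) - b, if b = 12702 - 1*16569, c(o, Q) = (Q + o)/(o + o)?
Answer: 185639/48 ≈ 3867.5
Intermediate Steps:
Y = -1 (Y = -sqrt(76 - 60)/4 = -sqrt(16)/4 = -1/4*4 = -1)
c(o, Q) = (Q + o)/(2*o) (c(o, Q) = (Q + o)/((2*o)) = (Q + o)*(1/(2*o)) = (Q + o)/(2*o))
b = -3867 (b = 12702 - 16569 = -3867)
c(24, Y) - b = (1/2)*(-1 + 24)/24 - 1*(-3867) = (1/2)*(1/24)*23 + 3867 = 23/48 + 3867 = 185639/48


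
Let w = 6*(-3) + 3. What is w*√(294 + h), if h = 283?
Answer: -15*√577 ≈ -360.31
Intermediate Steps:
w = -15 (w = -18 + 3 = -15)
w*√(294 + h) = -15*√(294 + 283) = -15*√577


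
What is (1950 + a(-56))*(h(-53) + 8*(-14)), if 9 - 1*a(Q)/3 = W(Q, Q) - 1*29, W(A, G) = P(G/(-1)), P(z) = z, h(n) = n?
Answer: -312840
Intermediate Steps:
W(A, G) = -G (W(A, G) = G/(-1) = G*(-1) = -G)
a(Q) = 114 + 3*Q (a(Q) = 27 - 3*(-Q - 1*29) = 27 - 3*(-Q - 29) = 27 - 3*(-29 - Q) = 27 + (87 + 3*Q) = 114 + 3*Q)
(1950 + a(-56))*(h(-53) + 8*(-14)) = (1950 + (114 + 3*(-56)))*(-53 + 8*(-14)) = (1950 + (114 - 168))*(-53 - 112) = (1950 - 54)*(-165) = 1896*(-165) = -312840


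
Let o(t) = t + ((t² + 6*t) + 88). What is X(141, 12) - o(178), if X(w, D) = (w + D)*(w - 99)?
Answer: -26592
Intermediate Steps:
X(w, D) = (-99 + w)*(D + w) (X(w, D) = (D + w)*(-99 + w) = (-99 + w)*(D + w))
o(t) = 88 + t² + 7*t (o(t) = t + (88 + t² + 6*t) = 88 + t² + 7*t)
X(141, 12) - o(178) = (141² - 99*12 - 99*141 + 12*141) - (88 + 178² + 7*178) = (19881 - 1188 - 13959 + 1692) - (88 + 31684 + 1246) = 6426 - 1*33018 = 6426 - 33018 = -26592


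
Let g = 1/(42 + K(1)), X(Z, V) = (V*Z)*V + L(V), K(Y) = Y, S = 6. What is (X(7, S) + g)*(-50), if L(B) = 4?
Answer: -550450/43 ≈ -12801.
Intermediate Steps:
X(Z, V) = 4 + Z*V² (X(Z, V) = (V*Z)*V + 4 = Z*V² + 4 = 4 + Z*V²)
g = 1/43 (g = 1/(42 + 1) = 1/43 ≈ 0.023256)
(X(7, S) + g)*(-50) = ((4 + 7*6²) + 1/43)*(-50) = ((4 + 7*36) + 1/43)*(-50) = ((4 + 252) + 1/43)*(-50) = (256 + 1/43)*(-50) = (11009/43)*(-50) = -550450/43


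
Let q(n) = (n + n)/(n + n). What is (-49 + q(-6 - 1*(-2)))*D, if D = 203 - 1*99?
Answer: -4992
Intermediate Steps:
D = 104 (D = 203 - 99 = 104)
q(n) = 1 (q(n) = (2*n)/((2*n)) = (2*n)*(1/(2*n)) = 1)
(-49 + q(-6 - 1*(-2)))*D = (-49 + 1)*104 = -48*104 = -4992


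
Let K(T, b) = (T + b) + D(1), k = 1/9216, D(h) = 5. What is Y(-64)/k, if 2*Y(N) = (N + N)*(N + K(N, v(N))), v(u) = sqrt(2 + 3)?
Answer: 72548352 - 589824*sqrt(5) ≈ 7.1229e+7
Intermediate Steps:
k = 1/9216 ≈ 0.00010851
v(u) = sqrt(5)
K(T, b) = 5 + T + b (K(T, b) = (T + b) + 5 = 5 + T + b)
Y(N) = N*(5 + sqrt(5) + 2*N) (Y(N) = ((N + N)*(N + (5 + N + sqrt(5))))/2 = ((2*N)*(5 + sqrt(5) + 2*N))/2 = (2*N*(5 + sqrt(5) + 2*N))/2 = N*(5 + sqrt(5) + 2*N))
Y(-64)/k = (-64*(5 + sqrt(5) + 2*(-64)))/(1/9216) = -64*(5 + sqrt(5) - 128)*9216 = -64*(-123 + sqrt(5))*9216 = (7872 - 64*sqrt(5))*9216 = 72548352 - 589824*sqrt(5)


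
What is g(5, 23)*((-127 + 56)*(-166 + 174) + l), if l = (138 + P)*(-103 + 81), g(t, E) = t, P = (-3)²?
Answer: -19010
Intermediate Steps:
P = 9
l = -3234 (l = (138 + 9)*(-103 + 81) = 147*(-22) = -3234)
g(5, 23)*((-127 + 56)*(-166 + 174) + l) = 5*((-127 + 56)*(-166 + 174) - 3234) = 5*(-71*8 - 3234) = 5*(-568 - 3234) = 5*(-3802) = -19010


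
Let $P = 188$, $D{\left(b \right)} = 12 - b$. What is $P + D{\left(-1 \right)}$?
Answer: $201$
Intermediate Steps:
$P + D{\left(-1 \right)} = 188 + \left(12 - -1\right) = 188 + \left(12 + 1\right) = 188 + 13 = 201$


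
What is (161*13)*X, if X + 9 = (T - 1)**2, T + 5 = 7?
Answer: -16744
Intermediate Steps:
T = 2 (T = -5 + 7 = 2)
X = -8 (X = -9 + (2 - 1)**2 = -9 + 1**2 = -9 + 1 = -8)
(161*13)*X = (161*13)*(-8) = 2093*(-8) = -16744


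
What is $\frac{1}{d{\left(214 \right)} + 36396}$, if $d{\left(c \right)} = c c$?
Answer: $\frac{1}{82192} \approx 1.2167 \cdot 10^{-5}$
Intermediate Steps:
$d{\left(c \right)} = c^{2}$
$\frac{1}{d{\left(214 \right)} + 36396} = \frac{1}{214^{2} + 36396} = \frac{1}{45796 + 36396} = \frac{1}{82192}$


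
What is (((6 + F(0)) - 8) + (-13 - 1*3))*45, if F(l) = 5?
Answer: -585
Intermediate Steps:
(((6 + F(0)) - 8) + (-13 - 1*3))*45 = (((6 + 5) - 8) + (-13 - 1*3))*45 = ((11 - 8) + (-13 - 3))*45 = (3 - 16)*45 = -13*45 = -585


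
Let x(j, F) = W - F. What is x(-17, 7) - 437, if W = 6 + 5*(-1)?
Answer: -443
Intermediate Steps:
W = 1 (W = 6 - 5 = 1)
x(j, F) = 1 - F
x(-17, 7) - 437 = (1 - 1*7) - 437 = (1 - 7) - 437 = -6 - 437 = -443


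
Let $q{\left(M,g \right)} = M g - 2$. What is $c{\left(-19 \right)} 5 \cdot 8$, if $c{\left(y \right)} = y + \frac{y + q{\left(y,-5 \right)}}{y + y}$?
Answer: $- \frac{15920}{19} \approx -837.89$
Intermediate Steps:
$q{\left(M,g \right)} = -2 + M g$
$c{\left(y \right)} = y + \frac{-2 - 4 y}{2 y}$ ($c{\left(y \right)} = y + \frac{y + \left(-2 + y \left(-5\right)\right)}{y + y} = y + \frac{y - \left(2 + 5 y\right)}{2 y} = y + \left(-2 - 4 y\right) \frac{1}{2 y} = y + \frac{-2 - 4 y}{2 y}$)
$c{\left(-19 \right)} 5 \cdot 8 = \left(-2 - 19 - \frac{1}{-19}\right) 5 \cdot 8 = \left(-2 - 19 - - \frac{1}{19}\right) 40 = \left(-2 - 19 + \frac{1}{19}\right) 40 = \left(- \frac{398}{19}\right) 40 = - \frac{15920}{19}$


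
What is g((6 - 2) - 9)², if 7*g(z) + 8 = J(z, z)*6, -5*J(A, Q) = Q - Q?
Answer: 64/49 ≈ 1.3061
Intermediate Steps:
J(A, Q) = 0 (J(A, Q) = -(Q - Q)/5 = -⅕*0 = 0)
g(z) = -8/7 (g(z) = -8/7 + (0*6)/7 = -8/7 + (⅐)*0 = -8/7 + 0 = -8/7)
g((6 - 2) - 9)² = (-8/7)² = 64/49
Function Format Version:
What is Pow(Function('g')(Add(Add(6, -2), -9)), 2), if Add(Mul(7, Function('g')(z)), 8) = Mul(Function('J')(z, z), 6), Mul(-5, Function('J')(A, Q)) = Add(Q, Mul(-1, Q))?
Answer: Rational(64, 49) ≈ 1.3061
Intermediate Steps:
Function('J')(A, Q) = 0 (Function('J')(A, Q) = Mul(Rational(-1, 5), Add(Q, Mul(-1, Q))) = Mul(Rational(-1, 5), 0) = 0)
Function('g')(z) = Rational(-8, 7) (Function('g')(z) = Add(Rational(-8, 7), Mul(Rational(1, 7), Mul(0, 6))) = Add(Rational(-8, 7), Mul(Rational(1, 7), 0)) = Add(Rational(-8, 7), 0) = Rational(-8, 7))
Pow(Function('g')(Add(Add(6, -2), -9)), 2) = Pow(Rational(-8, 7), 2) = Rational(64, 49)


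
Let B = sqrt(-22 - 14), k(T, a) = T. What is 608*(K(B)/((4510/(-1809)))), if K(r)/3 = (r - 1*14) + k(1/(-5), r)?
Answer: 117136368/11275 - 9898848*I/2255 ≈ 10389.0 - 4389.7*I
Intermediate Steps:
B = 6*I (B = sqrt(-36) = 6*I ≈ 6.0*I)
K(r) = -213/5 + 3*r (K(r) = 3*((r - 1*14) + 1/(-5)) = 3*((r - 14) - 1/5) = 3*((-14 + r) - 1/5) = 3*(-71/5 + r) = -213/5 + 3*r)
608*(K(B)/((4510/(-1809)))) = 608*((-213/5 + 3*(6*I))/((4510/(-1809)))) = 608*((-213/5 + 18*I)/((4510*(-1/1809)))) = 608*((-213/5 + 18*I)/(-4510/1809)) = 608*((-213/5 + 18*I)*(-1809/4510)) = 608*(385317/22550 - 16281*I/2255) = 117136368/11275 - 9898848*I/2255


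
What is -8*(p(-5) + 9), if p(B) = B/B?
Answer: -80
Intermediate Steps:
p(B) = 1
-8*(p(-5) + 9) = -8*(1 + 9) = -8*10 = -80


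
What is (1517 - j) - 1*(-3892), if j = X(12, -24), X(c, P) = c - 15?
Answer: 5412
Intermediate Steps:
X(c, P) = -15 + c
j = -3 (j = -15 + 12 = -3)
(1517 - j) - 1*(-3892) = (1517 - 1*(-3)) - 1*(-3892) = (1517 + 3) + 3892 = 1520 + 3892 = 5412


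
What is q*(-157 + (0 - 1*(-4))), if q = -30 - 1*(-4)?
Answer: 3978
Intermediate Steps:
q = -26 (q = -30 + 4 = -26)
q*(-157 + (0 - 1*(-4))) = -26*(-157 + (0 - 1*(-4))) = -26*(-157 + (0 + 4)) = -26*(-157 + 4) = -26*(-153) = 3978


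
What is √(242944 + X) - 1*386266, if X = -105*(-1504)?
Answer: -386266 + 4*√25054 ≈ -3.8563e+5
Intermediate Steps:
X = 157920
√(242944 + X) - 1*386266 = √(242944 + 157920) - 1*386266 = √400864 - 386266 = 4*√25054 - 386266 = -386266 + 4*√25054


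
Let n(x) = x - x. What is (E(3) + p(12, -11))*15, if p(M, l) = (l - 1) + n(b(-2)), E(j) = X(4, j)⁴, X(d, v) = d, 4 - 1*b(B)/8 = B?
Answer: 3660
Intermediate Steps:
b(B) = 32 - 8*B
n(x) = 0
E(j) = 256 (E(j) = 4⁴ = 256)
p(M, l) = -1 + l (p(M, l) = (l - 1) + 0 = (-1 + l) + 0 = -1 + l)
(E(3) + p(12, -11))*15 = (256 + (-1 - 11))*15 = (256 - 12)*15 = 244*15 = 3660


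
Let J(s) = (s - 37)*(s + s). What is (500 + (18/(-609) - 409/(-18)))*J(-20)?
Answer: 725769220/609 ≈ 1.1917e+6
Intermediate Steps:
J(s) = 2*s*(-37 + s) (J(s) = (-37 + s)*(2*s) = 2*s*(-37 + s))
(500 + (18/(-609) - 409/(-18)))*J(-20) = (500 + (18/(-609) - 409/(-18)))*(2*(-20)*(-37 - 20)) = (500 + (18*(-1/609) - 409*(-1/18)))*(2*(-20)*(-57)) = (500 + (-6/203 + 409/18))*2280 = (500 + 82919/3654)*2280 = (1909919/3654)*2280 = 725769220/609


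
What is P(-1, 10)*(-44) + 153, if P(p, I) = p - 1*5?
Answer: 417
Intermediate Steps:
P(p, I) = -5 + p (P(p, I) = p - 5 = -5 + p)
P(-1, 10)*(-44) + 153 = (-5 - 1)*(-44) + 153 = -6*(-44) + 153 = 264 + 153 = 417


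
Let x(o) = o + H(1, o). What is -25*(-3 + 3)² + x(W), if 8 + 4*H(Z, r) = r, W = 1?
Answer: -¾ ≈ -0.75000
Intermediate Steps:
H(Z, r) = -2 + r/4
x(o) = -2 + 5*o/4 (x(o) = o + (-2 + o/4) = -2 + 5*o/4)
-25*(-3 + 3)² + x(W) = -25*(-3 + 3)² + (-2 + (5/4)*1) = -25*0² + (-2 + 5/4) = -25*0 - ¾ = 0 - ¾ = -¾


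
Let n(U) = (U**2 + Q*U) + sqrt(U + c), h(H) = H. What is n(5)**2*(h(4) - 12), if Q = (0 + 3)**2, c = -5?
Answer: -39200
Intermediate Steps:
Q = 9 (Q = 3**2 = 9)
n(U) = U**2 + sqrt(-5 + U) + 9*U (n(U) = (U**2 + 9*U) + sqrt(U - 5) = (U**2 + 9*U) + sqrt(-5 + U) = U**2 + sqrt(-5 + U) + 9*U)
n(5)**2*(h(4) - 12) = (5**2 + sqrt(-5 + 5) + 9*5)**2*(4 - 12) = (25 + sqrt(0) + 45)**2*(-8) = (25 + 0 + 45)**2*(-8) = 70**2*(-8) = 4900*(-8) = -39200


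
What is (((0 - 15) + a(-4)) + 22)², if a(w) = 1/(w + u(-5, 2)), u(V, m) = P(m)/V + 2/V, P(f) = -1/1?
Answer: 20164/441 ≈ 45.723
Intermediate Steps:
P(f) = -1 (P(f) = -1*1 = -1)
u(V, m) = 1/V (u(V, m) = -1/V + 2/V = 1/V)
a(w) = 1/(-⅕ + w) (a(w) = 1/(w + 1/(-5)) = 1/(w - ⅕) = 1/(-⅕ + w))
(((0 - 15) + a(-4)) + 22)² = (((0 - 15) + 5/(-1 + 5*(-4))) + 22)² = ((-15 + 5/(-1 - 20)) + 22)² = ((-15 + 5/(-21)) + 22)² = ((-15 + 5*(-1/21)) + 22)² = ((-15 - 5/21) + 22)² = (-320/21 + 22)² = (142/21)² = 20164/441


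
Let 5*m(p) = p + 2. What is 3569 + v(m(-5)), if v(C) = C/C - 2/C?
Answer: 10720/3 ≈ 3573.3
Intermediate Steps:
m(p) = ⅖ + p/5 (m(p) = (p + 2)/5 = (2 + p)/5 = ⅖ + p/5)
v(C) = 1 - 2/C
3569 + v(m(-5)) = 3569 + (-2 + (⅖ + (⅕)*(-5)))/(⅖ + (⅕)*(-5)) = 3569 + (-2 + (⅖ - 1))/(⅖ - 1) = 3569 + (-2 - ⅗)/(-⅗) = 3569 - 5/3*(-13/5) = 3569 + 13/3 = 10720/3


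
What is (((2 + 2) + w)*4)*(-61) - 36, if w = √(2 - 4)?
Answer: -1012 - 244*I*√2 ≈ -1012.0 - 345.07*I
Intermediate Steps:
w = I*√2 (w = √(-2) = I*√2 ≈ 1.4142*I)
(((2 + 2) + w)*4)*(-61) - 36 = (((2 + 2) + I*√2)*4)*(-61) - 36 = ((4 + I*√2)*4)*(-61) - 36 = (16 + 4*I*√2)*(-61) - 36 = (-976 - 244*I*√2) - 36 = -1012 - 244*I*√2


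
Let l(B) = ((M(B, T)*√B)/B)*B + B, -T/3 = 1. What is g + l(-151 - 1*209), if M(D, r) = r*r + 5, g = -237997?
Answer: -238357 + 84*I*√10 ≈ -2.3836e+5 + 265.63*I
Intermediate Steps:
T = -3 (T = -3*1 = -3)
M(D, r) = 5 + r² (M(D, r) = r² + 5 = 5 + r²)
l(B) = B + 14*√B (l(B) = (((5 + (-3)²)*√B)/B)*B + B = (((5 + 9)*√B)/B)*B + B = ((14*√B)/B)*B + B = (14/√B)*B + B = 14*√B + B = B + 14*√B)
g + l(-151 - 1*209) = -237997 + ((-151 - 1*209) + 14*√(-151 - 1*209)) = -237997 + ((-151 - 209) + 14*√(-151 - 209)) = -237997 + (-360 + 14*√(-360)) = -237997 + (-360 + 14*(6*I*√10)) = -237997 + (-360 + 84*I*√10) = -238357 + 84*I*√10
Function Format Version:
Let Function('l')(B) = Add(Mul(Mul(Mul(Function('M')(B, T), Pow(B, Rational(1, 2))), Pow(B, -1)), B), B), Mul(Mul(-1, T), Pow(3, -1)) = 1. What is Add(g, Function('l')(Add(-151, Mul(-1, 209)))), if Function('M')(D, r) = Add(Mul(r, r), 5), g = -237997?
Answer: Add(-238357, Mul(84, I, Pow(10, Rational(1, 2)))) ≈ Add(-2.3836e+5, Mul(265.63, I))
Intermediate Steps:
T = -3 (T = Mul(-3, 1) = -3)
Function('M')(D, r) = Add(5, Pow(r, 2)) (Function('M')(D, r) = Add(Pow(r, 2), 5) = Add(5, Pow(r, 2)))
Function('l')(B) = Add(B, Mul(14, Pow(B, Rational(1, 2)))) (Function('l')(B) = Add(Mul(Mul(Mul(Add(5, Pow(-3, 2)), Pow(B, Rational(1, 2))), Pow(B, -1)), B), B) = Add(Mul(Mul(Mul(Add(5, 9), Pow(B, Rational(1, 2))), Pow(B, -1)), B), B) = Add(Mul(Mul(Mul(14, Pow(B, Rational(1, 2))), Pow(B, -1)), B), B) = Add(Mul(Mul(14, Pow(B, Rational(-1, 2))), B), B) = Add(Mul(14, Pow(B, Rational(1, 2))), B) = Add(B, Mul(14, Pow(B, Rational(1, 2)))))
Add(g, Function('l')(Add(-151, Mul(-1, 209)))) = Add(-237997, Add(Add(-151, Mul(-1, 209)), Mul(14, Pow(Add(-151, Mul(-1, 209)), Rational(1, 2))))) = Add(-237997, Add(Add(-151, -209), Mul(14, Pow(Add(-151, -209), Rational(1, 2))))) = Add(-237997, Add(-360, Mul(14, Pow(-360, Rational(1, 2))))) = Add(-237997, Add(-360, Mul(14, Mul(6, I, Pow(10, Rational(1, 2)))))) = Add(-237997, Add(-360, Mul(84, I, Pow(10, Rational(1, 2))))) = Add(-238357, Mul(84, I, Pow(10, Rational(1, 2))))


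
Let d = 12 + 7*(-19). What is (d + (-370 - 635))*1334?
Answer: -1502084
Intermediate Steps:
d = -121 (d = 12 - 133 = -121)
(d + (-370 - 635))*1334 = (-121 + (-370 - 635))*1334 = (-121 - 1005)*1334 = -1126*1334 = -1502084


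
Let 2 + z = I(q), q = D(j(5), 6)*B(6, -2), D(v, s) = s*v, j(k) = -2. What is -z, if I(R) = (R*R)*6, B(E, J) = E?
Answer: -31102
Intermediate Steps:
q = -72 (q = (6*(-2))*6 = -12*6 = -72)
I(R) = 6*R² (I(R) = R²*6 = 6*R²)
z = 31102 (z = -2 + 6*(-72)² = -2 + 6*5184 = -2 + 31104 = 31102)
-z = -1*31102 = -31102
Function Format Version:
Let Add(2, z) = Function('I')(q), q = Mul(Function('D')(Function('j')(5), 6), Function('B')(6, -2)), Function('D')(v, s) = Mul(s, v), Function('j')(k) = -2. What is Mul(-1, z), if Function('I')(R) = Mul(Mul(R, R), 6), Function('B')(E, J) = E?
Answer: -31102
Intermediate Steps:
q = -72 (q = Mul(Mul(6, -2), 6) = Mul(-12, 6) = -72)
Function('I')(R) = Mul(6, Pow(R, 2)) (Function('I')(R) = Mul(Pow(R, 2), 6) = Mul(6, Pow(R, 2)))
z = 31102 (z = Add(-2, Mul(6, Pow(-72, 2))) = Add(-2, Mul(6, 5184)) = Add(-2, 31104) = 31102)
Mul(-1, z) = Mul(-1, 31102) = -31102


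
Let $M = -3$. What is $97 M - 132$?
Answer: $-423$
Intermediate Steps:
$97 M - 132 = 97 \left(-3\right) - 132 = -291 - 132 = -423$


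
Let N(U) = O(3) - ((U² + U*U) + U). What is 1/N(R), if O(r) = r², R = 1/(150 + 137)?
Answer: 82369/741032 ≈ 0.11115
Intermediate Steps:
R = 1/287 ≈ 0.0034843
N(U) = 9 - U - 2*U² (N(U) = 3² - ((U² + U*U) + U) = 9 - ((U² + U²) + U) = 9 - (2*U² + U) = 9 - (U + 2*U²) = 9 + (-U - 2*U²) = 9 - U - 2*U²)
1/N(R) = 1/(9 - 1*1/287 - 2*(1/287)²) = 1/(9 - 1/287 - 2*1/82369) = 1/(9 - 1/287 - 2/82369) = 1/(741032/82369) = 82369/741032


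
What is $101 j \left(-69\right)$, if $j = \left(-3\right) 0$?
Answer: $0$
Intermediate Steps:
$j = 0$
$101 j \left(-69\right) = 101 \cdot 0 \left(-69\right) = 0 \left(-69\right) = 0$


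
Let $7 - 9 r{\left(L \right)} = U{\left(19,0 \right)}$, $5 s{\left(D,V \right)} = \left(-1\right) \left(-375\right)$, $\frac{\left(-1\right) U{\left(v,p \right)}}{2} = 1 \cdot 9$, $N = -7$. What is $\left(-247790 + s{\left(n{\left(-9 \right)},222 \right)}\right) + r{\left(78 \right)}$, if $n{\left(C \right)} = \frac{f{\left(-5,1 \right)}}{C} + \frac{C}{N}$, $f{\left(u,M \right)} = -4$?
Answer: $- \frac{2229410}{9} \approx -2.4771 \cdot 10^{5}$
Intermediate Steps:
$U{\left(v,p \right)} = -18$ ($U{\left(v,p \right)} = - 2 \cdot 1 \cdot 9 = \left(-2\right) 9 = -18$)
$n{\left(C \right)} = - \frac{4}{C} - \frac{C}{7}$ ($n{\left(C \right)} = - \frac{4}{C} + \frac{C}{-7} = - \frac{4}{C} + C \left(- \frac{1}{7}\right) = - \frac{4}{C} - \frac{C}{7}$)
$s{\left(D,V \right)} = 75$ ($s{\left(D,V \right)} = \frac{\left(-1\right) \left(-375\right)}{5} = \frac{1}{5} \cdot 375 = 75$)
$r{\left(L \right)} = \frac{25}{9}$ ($r{\left(L \right)} = \frac{7}{9} - -2 = \frac{7}{9} + 2 = \frac{25}{9}$)
$\left(-247790 + s{\left(n{\left(-9 \right)},222 \right)}\right) + r{\left(78 \right)} = \left(-247790 + 75\right) + \frac{25}{9} = -247715 + \frac{25}{9} = - \frac{2229410}{9}$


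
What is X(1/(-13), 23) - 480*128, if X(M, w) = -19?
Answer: -61459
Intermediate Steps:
X(1/(-13), 23) - 480*128 = -19 - 480*128 = -19 - 61440 = -61459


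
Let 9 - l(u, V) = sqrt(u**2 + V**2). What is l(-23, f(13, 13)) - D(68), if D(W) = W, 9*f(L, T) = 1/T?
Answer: -59 - sqrt(7241482)/117 ≈ -82.000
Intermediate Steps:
f(L, T) = 1/(9*T)
l(u, V) = 9 - sqrt(V**2 + u**2) (l(u, V) = 9 - sqrt(u**2 + V**2) = 9 - sqrt(V**2 + u**2))
l(-23, f(13, 13)) - D(68) = (9 - sqrt(((1/9)/13)**2 + (-23)**2)) - 1*68 = (9 - sqrt(((1/9)*(1/13))**2 + 529)) - 68 = (9 - sqrt((1/117)**2 + 529)) - 68 = (9 - sqrt(1/13689 + 529)) - 68 = (9 - sqrt(7241482/13689)) - 68 = (9 - sqrt(7241482)/117) - 68 = -59 - sqrt(7241482)/117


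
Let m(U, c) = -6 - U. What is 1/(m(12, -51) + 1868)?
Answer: 1/1850 ≈ 0.00054054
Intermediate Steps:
1/(m(12, -51) + 1868) = 1/((-6 - 1*12) + 1868) = 1/((-6 - 12) + 1868) = 1/(-18 + 1868) = 1/1850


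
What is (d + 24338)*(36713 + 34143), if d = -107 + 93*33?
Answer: 1934368800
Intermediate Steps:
d = 2962 (d = -107 + 3069 = 2962)
(d + 24338)*(36713 + 34143) = (2962 + 24338)*(36713 + 34143) = 27300*70856 = 1934368800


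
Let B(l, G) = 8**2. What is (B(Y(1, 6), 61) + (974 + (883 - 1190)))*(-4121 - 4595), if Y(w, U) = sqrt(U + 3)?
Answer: -6371396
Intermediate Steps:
Y(w, U) = sqrt(3 + U)
B(l, G) = 64
(B(Y(1, 6), 61) + (974 + (883 - 1190)))*(-4121 - 4595) = (64 + (974 + (883 - 1190)))*(-4121 - 4595) = (64 + (974 - 307))*(-8716) = (64 + 667)*(-8716) = 731*(-8716) = -6371396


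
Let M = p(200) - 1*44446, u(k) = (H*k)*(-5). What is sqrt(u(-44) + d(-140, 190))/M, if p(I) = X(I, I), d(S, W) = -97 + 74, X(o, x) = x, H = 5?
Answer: -sqrt(1077)/44246 ≈ -0.00074171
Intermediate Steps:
u(k) = -25*k (u(k) = (5*k)*(-5) = -25*k)
d(S, W) = -23
p(I) = I
M = -44246 (M = 200 - 1*44446 = 200 - 44446 = -44246)
sqrt(u(-44) + d(-140, 190))/M = sqrt(-25*(-44) - 23)/(-44246) = sqrt(1100 - 23)*(-1/44246) = sqrt(1077)*(-1/44246) = -sqrt(1077)/44246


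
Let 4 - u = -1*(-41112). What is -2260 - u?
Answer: 38848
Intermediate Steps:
u = -41108 (u = 4 - (-1)*(-41112) = 4 - 1*41112 = 4 - 41112 = -41108)
-2260 - u = -2260 - 1*(-41108) = -2260 + 41108 = 38848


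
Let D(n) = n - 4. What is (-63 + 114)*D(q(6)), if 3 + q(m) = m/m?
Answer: -306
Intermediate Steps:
q(m) = -2 (q(m) = -3 + m/m = -3 + 1 = -2)
D(n) = -4 + n
(-63 + 114)*D(q(6)) = (-63 + 114)*(-4 - 2) = 51*(-6) = -306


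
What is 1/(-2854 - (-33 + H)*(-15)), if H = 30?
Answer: -1/2899 ≈ -0.00034495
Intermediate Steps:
1/(-2854 - (-33 + H)*(-15)) = 1/(-2854 - (-33 + 30)*(-15)) = 1/(-2854 - (-3)*(-15)) = 1/(-2854 - 1*45) = 1/(-2854 - 45) = 1/(-2899) = -1/2899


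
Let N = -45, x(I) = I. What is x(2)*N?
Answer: -90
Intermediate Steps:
x(2)*N = 2*(-45) = -90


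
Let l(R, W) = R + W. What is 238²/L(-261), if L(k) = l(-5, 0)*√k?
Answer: 56644*I*√29/435 ≈ 701.24*I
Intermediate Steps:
L(k) = -5*√k (L(k) = (-5 + 0)*√k = -5*√k)
238²/L(-261) = 238²/((-15*I*√29)) = 56644/((-15*I*√29)) = 56644*(I*√29/435) = 56644*I*√29/435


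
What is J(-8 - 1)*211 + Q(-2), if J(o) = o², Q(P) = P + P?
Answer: 17087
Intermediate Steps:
Q(P) = 2*P
J(-8 - 1)*211 + Q(-2) = (-8 - 1)²*211 + 2*(-2) = (-9)²*211 - 4 = 81*211 - 4 = 17091 - 4 = 17087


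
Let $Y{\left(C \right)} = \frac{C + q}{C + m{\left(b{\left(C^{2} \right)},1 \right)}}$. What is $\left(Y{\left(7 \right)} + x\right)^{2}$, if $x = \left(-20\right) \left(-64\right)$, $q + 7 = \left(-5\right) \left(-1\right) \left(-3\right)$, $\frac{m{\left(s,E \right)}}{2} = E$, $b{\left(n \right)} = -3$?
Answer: $\frac{14707225}{9} \approx 1.6341 \cdot 10^{6}$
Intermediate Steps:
$m{\left(s,E \right)} = 2 E$
$q = -22$ ($q = -7 + \left(-5\right) \left(-1\right) \left(-3\right) = -7 + 5 \left(-3\right) = -7 - 15 = -22$)
$x = 1280$
$Y{\left(C \right)} = \frac{-22 + C}{2 + C}$ ($Y{\left(C \right)} = \frac{C - 22}{C + 2 \cdot 1} = \frac{-22 + C}{C + 2} = \frac{-22 + C}{2 + C}$)
$\left(Y{\left(7 \right)} + x\right)^{2} = \left(\frac{-22 + 7}{2 + 7} + 1280\right)^{2} = \left(\frac{1}{9} \left(-15\right) + 1280\right)^{2} = \left(- \frac{5}{3} + 1280\right)^{2} = \left(\frac{3835}{3}\right)^{2} = \frac{14707225}{9}$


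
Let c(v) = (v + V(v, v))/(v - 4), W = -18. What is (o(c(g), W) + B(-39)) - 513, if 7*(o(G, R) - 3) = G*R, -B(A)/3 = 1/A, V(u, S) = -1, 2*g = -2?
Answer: -232483/455 ≈ -510.95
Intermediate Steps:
g = -1 (g = (½)*(-2) = -1)
B(A) = -3/A
c(v) = (-1 + v)/(-4 + v) (c(v) = (v - 1)/(v - 4) = (-1 + v)/(-4 + v))
o(G, R) = 3 + G*R/7 (o(G, R) = 3 + (G*R)/7 = 3 + G*R/7)
(o(c(g), W) + B(-39)) - 513 = ((3 + (⅐)*((-1 - 1)/(-4 - 1))*(-18)) - 3/(-39)) - 513 = ((3 + (⅐)*(-2/(-5))*(-18)) - 3*(-1/39)) - 513 = ((3 + (⅐)*(-⅕*(-2))*(-18)) + 1/13) - 513 = ((3 + (⅐)*(⅖)*(-18)) + 1/13) - 513 = ((3 - 36/35) + 1/13) - 513 = (69/35 + 1/13) - 513 = 932/455 - 513 = -232483/455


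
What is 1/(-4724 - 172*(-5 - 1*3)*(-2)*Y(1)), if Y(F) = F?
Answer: -1/7476 ≈ -0.00013376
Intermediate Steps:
1/(-4724 - 172*(-5 - 1*3)*(-2)*Y(1)) = 1/(-4724 - 172*(-5 - 1*3)*(-2)) = 1/(-4724 - 172*(-5 - 3)*(-2)) = 1/(-4724 - 172*(-8*(-2))) = 1/(-4724 - 2752) = 1/(-7476) = -1/7476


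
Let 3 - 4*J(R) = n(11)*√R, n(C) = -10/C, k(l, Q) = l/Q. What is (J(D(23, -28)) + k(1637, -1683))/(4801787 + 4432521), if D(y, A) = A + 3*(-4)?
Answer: -1499/62165361456 + 5*I*√10/101577388 ≈ -2.4113e-8 + 1.5566e-7*I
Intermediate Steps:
D(y, A) = -12 + A (D(y, A) = A - 12 = -12 + A)
J(R) = ¾ + 5*√R/22 (J(R) = ¾ - (-10/11)*√R/4 = ¾ - (-10*1/11)*√R/4 = ¾ - (-5)*√R/22 = ¾ + 5*√R/22)
(J(D(23, -28)) + k(1637, -1683))/(4801787 + 4432521) = ((¾ + 5*√(-12 - 28)/22) + 1637/(-1683))/(4801787 + 4432521) = ((¾ + 5*√(-40)/22) + 1637*(-1/1683))/9234308 = ((¾ + 5*(2*I*√10)/22) - 1637/1683)*(1/9234308) = ((¾ + 5*I*√10/11) - 1637/1683)*(1/9234308) = (-1499/6732 + 5*I*√10/11)*(1/9234308) = -1499/62165361456 + 5*I*√10/101577388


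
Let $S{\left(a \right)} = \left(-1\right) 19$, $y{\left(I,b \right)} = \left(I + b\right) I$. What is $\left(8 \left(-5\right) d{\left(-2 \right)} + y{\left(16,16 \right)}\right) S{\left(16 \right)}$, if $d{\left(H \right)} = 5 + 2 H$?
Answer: $-8968$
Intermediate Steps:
$y{\left(I,b \right)} = I \left(I + b\right)$
$S{\left(a \right)} = -19$
$\left(8 \left(-5\right) d{\left(-2 \right)} + y{\left(16,16 \right)}\right) S{\left(16 \right)} = \left(8 \left(-5\right) \left(5 + 2 \left(-2\right)\right) + 16 \left(16 + 16\right)\right) \left(-19\right) = \left(- 40 \left(5 - 4\right) + 16 \cdot 32\right) \left(-19\right) = \left(\left(-40\right) 1 + 512\right) \left(-19\right) = \left(-40 + 512\right) \left(-19\right) = 472 \left(-19\right) = -8968$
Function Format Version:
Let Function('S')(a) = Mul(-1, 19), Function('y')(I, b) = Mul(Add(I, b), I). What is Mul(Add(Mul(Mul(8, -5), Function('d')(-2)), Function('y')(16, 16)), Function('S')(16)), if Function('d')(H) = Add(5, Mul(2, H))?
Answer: -8968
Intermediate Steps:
Function('y')(I, b) = Mul(I, Add(I, b))
Function('S')(a) = -19
Mul(Add(Mul(Mul(8, -5), Function('d')(-2)), Function('y')(16, 16)), Function('S')(16)) = Mul(Add(Mul(Mul(8, -5), Add(5, Mul(2, -2))), Mul(16, Add(16, 16))), -19) = Mul(Add(Mul(-40, Add(5, -4)), Mul(16, 32)), -19) = Mul(Add(Mul(-40, 1), 512), -19) = Mul(Add(-40, 512), -19) = Mul(472, -19) = -8968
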